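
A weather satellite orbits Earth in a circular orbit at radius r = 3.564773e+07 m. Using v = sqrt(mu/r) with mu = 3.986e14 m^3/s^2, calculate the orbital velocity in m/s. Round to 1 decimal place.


Step 1: mu / r = 3.986e14 / 3.564773e+07 = 11181637.6527
Step 2: v = sqrt(11181637.6527) = 3343.9 m/s

3343.9


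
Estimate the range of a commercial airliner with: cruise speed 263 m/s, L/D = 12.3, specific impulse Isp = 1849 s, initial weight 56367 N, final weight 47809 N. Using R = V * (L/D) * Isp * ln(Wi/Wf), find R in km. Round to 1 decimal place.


Step 1: Coefficient = V * (L/D) * Isp = 263 * 12.3 * 1849 = 5981330.1 m
Step 2: Wi/Wf = 56367 / 47809 = 1.179004
Step 3: ln(1.179004) = 0.16467
Step 4: R = 5981330.1 * 0.16467 = 984945.5 m = 984.9 km

984.9


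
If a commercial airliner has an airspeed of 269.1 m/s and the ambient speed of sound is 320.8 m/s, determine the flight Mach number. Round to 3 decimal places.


Step 1: M = V / a = 269.1 / 320.8
Step 2: M = 0.839

0.839


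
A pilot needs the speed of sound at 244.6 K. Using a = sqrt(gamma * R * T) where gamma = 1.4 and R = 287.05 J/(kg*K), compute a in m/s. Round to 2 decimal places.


Step 1: gamma * R * T = 1.4 * 287.05 * 244.6 = 98297.402
Step 2: a = sqrt(98297.402) = 313.52 m/s

313.52


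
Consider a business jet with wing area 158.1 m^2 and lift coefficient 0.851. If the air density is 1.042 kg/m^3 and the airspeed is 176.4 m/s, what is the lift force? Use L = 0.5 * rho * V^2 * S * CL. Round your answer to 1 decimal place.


Step 1: Calculate dynamic pressure q = 0.5 * 1.042 * 176.4^2 = 0.5 * 1.042 * 31116.96 = 16211.9362 Pa
Step 2: Multiply by wing area and lift coefficient: L = 16211.9362 * 158.1 * 0.851
Step 3: L = 2563107.1069 * 0.851 = 2181204.1 N

2181204.1


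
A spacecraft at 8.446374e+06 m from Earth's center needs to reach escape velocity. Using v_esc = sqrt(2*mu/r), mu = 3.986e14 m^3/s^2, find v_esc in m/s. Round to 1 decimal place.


Step 1: 2*mu/r = 2 * 3.986e14 / 8.446374e+06 = 94383696.4832
Step 2: v_esc = sqrt(94383696.4832) = 9715.1 m/s

9715.1


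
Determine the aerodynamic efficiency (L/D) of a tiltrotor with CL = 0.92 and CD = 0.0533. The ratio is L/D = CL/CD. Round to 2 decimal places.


Step 1: L/D = CL / CD = 0.92 / 0.0533
Step 2: L/D = 17.26

17.26


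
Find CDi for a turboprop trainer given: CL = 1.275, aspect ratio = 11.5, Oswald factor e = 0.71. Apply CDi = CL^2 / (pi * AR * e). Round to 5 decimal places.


Step 1: CL^2 = 1.275^2 = 1.625625
Step 2: pi * AR * e = 3.14159 * 11.5 * 0.71 = 25.651104
Step 3: CDi = 1.625625 / 25.651104 = 0.06337

0.06337


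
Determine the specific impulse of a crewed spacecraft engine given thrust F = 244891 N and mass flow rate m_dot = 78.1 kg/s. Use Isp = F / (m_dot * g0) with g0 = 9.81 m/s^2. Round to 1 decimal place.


Step 1: m_dot * g0 = 78.1 * 9.81 = 766.16
Step 2: Isp = 244891 / 766.16 = 319.6 s

319.6


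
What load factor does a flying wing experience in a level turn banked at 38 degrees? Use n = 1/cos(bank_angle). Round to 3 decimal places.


Step 1: Convert 38 degrees to radians = 0.663225
Step 2: cos(38 deg) = 0.788011
Step 3: n = 1 / 0.788011 = 1.269

1.269


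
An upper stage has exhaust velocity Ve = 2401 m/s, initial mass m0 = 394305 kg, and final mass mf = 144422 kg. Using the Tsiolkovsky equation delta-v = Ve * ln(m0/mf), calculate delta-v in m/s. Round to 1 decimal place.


Step 1: Mass ratio m0/mf = 394305 / 144422 = 2.730228
Step 2: ln(2.730228) = 1.004385
Step 3: delta-v = 2401 * 1.004385 = 2411.5 m/s

2411.5


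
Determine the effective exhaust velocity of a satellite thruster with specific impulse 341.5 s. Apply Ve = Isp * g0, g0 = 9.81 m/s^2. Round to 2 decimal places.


Step 1: Ve = Isp * g0 = 341.5 * 9.81
Step 2: Ve = 3350.12 m/s

3350.12


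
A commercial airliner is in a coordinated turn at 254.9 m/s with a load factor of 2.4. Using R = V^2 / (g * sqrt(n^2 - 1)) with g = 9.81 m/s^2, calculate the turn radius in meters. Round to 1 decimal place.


Step 1: V^2 = 254.9^2 = 64974.01
Step 2: n^2 - 1 = 2.4^2 - 1 = 4.76
Step 3: sqrt(4.76) = 2.181742
Step 4: R = 64974.01 / (9.81 * 2.181742) = 3035.8 m

3035.8


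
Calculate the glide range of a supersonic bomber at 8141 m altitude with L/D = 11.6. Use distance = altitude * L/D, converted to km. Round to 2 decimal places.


Step 1: Glide distance = altitude * L/D = 8141 * 11.6 = 94435.6 m
Step 2: Convert to km: 94435.6 / 1000 = 94.44 km

94.44


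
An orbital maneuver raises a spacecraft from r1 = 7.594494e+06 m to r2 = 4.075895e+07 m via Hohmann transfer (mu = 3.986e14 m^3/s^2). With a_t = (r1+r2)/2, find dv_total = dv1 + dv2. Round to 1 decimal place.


Step 1: Transfer semi-major axis a_t = (7.594494e+06 + 4.075895e+07) / 2 = 2.417672e+07 m
Step 2: v1 (circular at r1) = sqrt(mu/r1) = 7244.68 m/s
Step 3: v_t1 = sqrt(mu*(2/r1 - 1/a_t)) = 9406.59 m/s
Step 4: dv1 = |9406.59 - 7244.68| = 2161.91 m/s
Step 5: v2 (circular at r2) = 3127.21 m/s, v_t2 = 1752.7 m/s
Step 6: dv2 = |3127.21 - 1752.7| = 1374.51 m/s
Step 7: Total delta-v = 2161.91 + 1374.51 = 3536.4 m/s

3536.4


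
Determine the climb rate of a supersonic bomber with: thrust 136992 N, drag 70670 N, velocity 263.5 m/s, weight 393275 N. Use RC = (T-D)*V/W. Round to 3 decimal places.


Step 1: Excess thrust = T - D = 136992 - 70670 = 66322 N
Step 2: Excess power = 66322 * 263.5 = 17475847.0 W
Step 3: RC = 17475847.0 / 393275 = 44.437 m/s

44.437


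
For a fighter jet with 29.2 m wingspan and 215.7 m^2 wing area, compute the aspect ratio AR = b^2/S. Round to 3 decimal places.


Step 1: b^2 = 29.2^2 = 852.64
Step 2: AR = 852.64 / 215.7 = 3.953

3.953


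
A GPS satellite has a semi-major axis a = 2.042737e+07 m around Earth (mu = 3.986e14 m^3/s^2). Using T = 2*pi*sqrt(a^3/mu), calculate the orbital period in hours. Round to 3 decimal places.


Step 1: a^3 / mu = 8.523881e+21 / 3.986e14 = 2.138455e+07
Step 2: sqrt(2.138455e+07) = 4624.343 s
Step 3: T = 2*pi * 4624.343 = 29055.6 s
Step 4: T in hours = 29055.6 / 3600 = 8.071 hours

8.071


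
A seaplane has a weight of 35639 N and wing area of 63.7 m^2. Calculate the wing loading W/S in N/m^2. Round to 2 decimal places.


Step 1: Wing loading = W / S = 35639 / 63.7
Step 2: Wing loading = 559.48 N/m^2

559.48


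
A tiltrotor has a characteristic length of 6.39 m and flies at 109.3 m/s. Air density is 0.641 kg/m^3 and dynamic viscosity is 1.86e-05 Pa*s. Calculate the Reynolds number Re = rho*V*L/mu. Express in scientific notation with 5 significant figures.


Step 1: Numerator = rho * V * L = 0.641 * 109.3 * 6.39 = 447.691707
Step 2: Re = 447.691707 / 1.86e-05
Step 3: Re = 2.4069e+07

2.4069e+07


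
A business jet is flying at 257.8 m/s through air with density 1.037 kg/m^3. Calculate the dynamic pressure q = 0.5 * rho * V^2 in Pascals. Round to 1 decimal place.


Step 1: V^2 = 257.8^2 = 66460.84
Step 2: q = 0.5 * 1.037 * 66460.84
Step 3: q = 34459.9 Pa

34459.9


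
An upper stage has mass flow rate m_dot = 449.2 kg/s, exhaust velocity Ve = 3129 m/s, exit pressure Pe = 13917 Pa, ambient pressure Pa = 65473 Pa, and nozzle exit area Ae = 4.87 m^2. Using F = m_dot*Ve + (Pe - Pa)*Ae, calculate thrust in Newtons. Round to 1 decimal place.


Step 1: Momentum thrust = m_dot * Ve = 449.2 * 3129 = 1405546.8 N
Step 2: Pressure thrust = (Pe - Pa) * Ae = (13917 - 65473) * 4.87 = -251077.72 N
Step 3: Total thrust F = 1405546.8 + -251077.72 = 1154469.1 N

1154469.1


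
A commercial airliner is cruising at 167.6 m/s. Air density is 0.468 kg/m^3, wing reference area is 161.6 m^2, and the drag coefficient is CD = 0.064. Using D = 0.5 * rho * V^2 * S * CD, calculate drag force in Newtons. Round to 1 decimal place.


Step 1: Dynamic pressure q = 0.5 * 0.468 * 167.6^2 = 6573.0038 Pa
Step 2: Drag D = q * S * CD = 6573.0038 * 161.6 * 0.064
Step 3: D = 67980.6 N

67980.6


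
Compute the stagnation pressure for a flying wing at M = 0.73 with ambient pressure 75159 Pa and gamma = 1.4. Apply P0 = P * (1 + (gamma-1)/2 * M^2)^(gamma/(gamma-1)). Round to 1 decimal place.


Step 1: (gamma-1)/2 * M^2 = 0.2 * 0.5329 = 0.10658
Step 2: 1 + 0.10658 = 1.10658
Step 3: Exponent gamma/(gamma-1) = 3.5
Step 4: P0 = 75159 * 1.10658^3.5 = 107132.4 Pa

107132.4


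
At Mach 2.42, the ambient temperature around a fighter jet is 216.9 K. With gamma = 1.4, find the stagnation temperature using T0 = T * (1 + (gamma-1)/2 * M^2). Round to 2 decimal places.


Step 1: (gamma-1)/2 = 0.2
Step 2: M^2 = 5.8564
Step 3: 1 + 0.2 * 5.8564 = 2.17128
Step 4: T0 = 216.9 * 2.17128 = 470.95 K

470.95


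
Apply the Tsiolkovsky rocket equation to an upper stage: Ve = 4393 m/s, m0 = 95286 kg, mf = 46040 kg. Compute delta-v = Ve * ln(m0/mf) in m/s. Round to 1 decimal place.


Step 1: Mass ratio m0/mf = 95286 / 46040 = 2.069635
Step 2: ln(2.069635) = 0.727372
Step 3: delta-v = 4393 * 0.727372 = 3195.3 m/s

3195.3


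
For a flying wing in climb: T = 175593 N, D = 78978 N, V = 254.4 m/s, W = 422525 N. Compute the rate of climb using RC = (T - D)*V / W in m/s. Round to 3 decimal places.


Step 1: Excess thrust = T - D = 175593 - 78978 = 96615 N
Step 2: Excess power = 96615 * 254.4 = 24578856.0 W
Step 3: RC = 24578856.0 / 422525 = 58.171 m/s

58.171


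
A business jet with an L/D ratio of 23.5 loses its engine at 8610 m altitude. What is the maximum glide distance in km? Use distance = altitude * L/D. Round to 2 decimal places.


Step 1: Glide distance = altitude * L/D = 8610 * 23.5 = 202335.0 m
Step 2: Convert to km: 202335.0 / 1000 = 202.34 km

202.34


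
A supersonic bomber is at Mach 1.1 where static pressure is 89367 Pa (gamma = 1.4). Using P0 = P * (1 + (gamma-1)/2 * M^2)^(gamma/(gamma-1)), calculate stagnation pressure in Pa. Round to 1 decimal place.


Step 1: (gamma-1)/2 * M^2 = 0.2 * 1.21 = 0.242
Step 2: 1 + 0.242 = 1.242
Step 3: Exponent gamma/(gamma-1) = 3.5
Step 4: P0 = 89367 * 1.242^3.5 = 190810.7 Pa

190810.7


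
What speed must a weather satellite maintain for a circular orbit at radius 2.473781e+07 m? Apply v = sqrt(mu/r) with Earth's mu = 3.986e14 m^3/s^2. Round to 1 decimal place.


Step 1: mu / r = 3.986e14 / 2.473781e+07 = 16112986.5578
Step 2: v = sqrt(16112986.5578) = 4014.1 m/s

4014.1


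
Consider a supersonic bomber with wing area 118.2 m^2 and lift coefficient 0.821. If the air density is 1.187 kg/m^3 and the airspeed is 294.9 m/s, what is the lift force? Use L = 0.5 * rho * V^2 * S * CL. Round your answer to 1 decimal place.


Step 1: Calculate dynamic pressure q = 0.5 * 1.187 * 294.9^2 = 0.5 * 1.187 * 86966.01 = 51614.3269 Pa
Step 2: Multiply by wing area and lift coefficient: L = 51614.3269 * 118.2 * 0.821
Step 3: L = 6100813.4437 * 0.821 = 5008767.8 N

5008767.8


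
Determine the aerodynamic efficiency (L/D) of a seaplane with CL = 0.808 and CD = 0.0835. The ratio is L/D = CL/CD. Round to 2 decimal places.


Step 1: L/D = CL / CD = 0.808 / 0.0835
Step 2: L/D = 9.68

9.68


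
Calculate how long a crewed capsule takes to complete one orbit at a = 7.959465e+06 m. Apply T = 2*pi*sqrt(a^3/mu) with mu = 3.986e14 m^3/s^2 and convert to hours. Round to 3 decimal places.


Step 1: a^3 / mu = 5.042566e+20 / 3.986e14 = 1.265069e+06
Step 2: sqrt(1.265069e+06) = 1124.753 s
Step 3: T = 2*pi * 1124.753 = 7067.03 s
Step 4: T in hours = 7067.03 / 3600 = 1.963 hours

1.963


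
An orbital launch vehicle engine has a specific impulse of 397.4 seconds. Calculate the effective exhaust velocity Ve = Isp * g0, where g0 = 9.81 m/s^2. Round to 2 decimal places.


Step 1: Ve = Isp * g0 = 397.4 * 9.81
Step 2: Ve = 3898.49 m/s

3898.49


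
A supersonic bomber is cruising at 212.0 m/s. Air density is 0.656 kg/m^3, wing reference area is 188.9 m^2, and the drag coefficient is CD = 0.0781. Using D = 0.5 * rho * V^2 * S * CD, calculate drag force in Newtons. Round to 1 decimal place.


Step 1: Dynamic pressure q = 0.5 * 0.656 * 212.0^2 = 14741.632 Pa
Step 2: Drag D = q * S * CD = 14741.632 * 188.9 * 0.0781
Step 3: D = 217484.6 N

217484.6


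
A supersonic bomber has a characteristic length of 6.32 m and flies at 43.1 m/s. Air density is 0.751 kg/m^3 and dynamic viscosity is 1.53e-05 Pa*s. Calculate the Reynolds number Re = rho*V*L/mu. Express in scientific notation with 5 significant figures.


Step 1: Numerator = rho * V * L = 0.751 * 43.1 * 6.32 = 204.566392
Step 2: Re = 204.566392 / 1.53e-05
Step 3: Re = 1.3370e+07

1.3370e+07


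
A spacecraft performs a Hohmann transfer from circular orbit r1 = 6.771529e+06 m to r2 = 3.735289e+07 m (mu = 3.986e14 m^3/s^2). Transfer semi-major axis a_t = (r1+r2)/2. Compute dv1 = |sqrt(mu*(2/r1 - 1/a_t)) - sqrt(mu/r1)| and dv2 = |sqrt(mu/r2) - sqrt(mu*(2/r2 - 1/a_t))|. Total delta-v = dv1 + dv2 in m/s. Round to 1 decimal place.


Step 1: Transfer semi-major axis a_t = (6.771529e+06 + 3.735289e+07) / 2 = 2.206221e+07 m
Step 2: v1 (circular at r1) = sqrt(mu/r1) = 7672.29 m/s
Step 3: v_t1 = sqrt(mu*(2/r1 - 1/a_t)) = 9983.04 m/s
Step 4: dv1 = |9983.04 - 7672.29| = 2310.75 m/s
Step 5: v2 (circular at r2) = 3266.68 m/s, v_t2 = 1809.78 m/s
Step 6: dv2 = |3266.68 - 1809.78| = 1456.9 m/s
Step 7: Total delta-v = 2310.75 + 1456.9 = 3767.6 m/s

3767.6


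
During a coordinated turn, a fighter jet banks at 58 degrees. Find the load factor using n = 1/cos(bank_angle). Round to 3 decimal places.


Step 1: Convert 58 degrees to radians = 1.012291
Step 2: cos(58 deg) = 0.529919
Step 3: n = 1 / 0.529919 = 1.887

1.887


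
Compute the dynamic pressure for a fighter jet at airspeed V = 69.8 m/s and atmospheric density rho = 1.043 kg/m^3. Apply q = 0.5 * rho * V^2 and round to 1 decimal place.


Step 1: V^2 = 69.8^2 = 4872.04
Step 2: q = 0.5 * 1.043 * 4872.04
Step 3: q = 2540.8 Pa

2540.8


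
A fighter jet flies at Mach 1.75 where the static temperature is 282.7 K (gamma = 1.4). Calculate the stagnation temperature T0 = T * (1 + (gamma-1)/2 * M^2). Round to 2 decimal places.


Step 1: (gamma-1)/2 = 0.2
Step 2: M^2 = 3.0625
Step 3: 1 + 0.2 * 3.0625 = 1.6125
Step 4: T0 = 282.7 * 1.6125 = 455.85 K

455.85


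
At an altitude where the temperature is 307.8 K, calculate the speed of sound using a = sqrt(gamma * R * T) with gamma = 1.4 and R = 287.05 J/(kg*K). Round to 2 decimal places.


Step 1: gamma * R * T = 1.4 * 287.05 * 307.8 = 123695.586
Step 2: a = sqrt(123695.586) = 351.70 m/s

351.70


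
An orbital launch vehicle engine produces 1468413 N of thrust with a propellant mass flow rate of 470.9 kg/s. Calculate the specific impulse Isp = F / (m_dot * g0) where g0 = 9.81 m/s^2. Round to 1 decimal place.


Step 1: m_dot * g0 = 470.9 * 9.81 = 4619.53
Step 2: Isp = 1468413 / 4619.53 = 317.9 s

317.9


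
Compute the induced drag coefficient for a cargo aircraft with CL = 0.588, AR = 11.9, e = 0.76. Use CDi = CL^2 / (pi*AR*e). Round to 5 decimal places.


Step 1: CL^2 = 0.588^2 = 0.345744
Step 2: pi * AR * e = 3.14159 * 11.9 * 0.76 = 28.412564
Step 3: CDi = 0.345744 / 28.412564 = 0.01217

0.01217


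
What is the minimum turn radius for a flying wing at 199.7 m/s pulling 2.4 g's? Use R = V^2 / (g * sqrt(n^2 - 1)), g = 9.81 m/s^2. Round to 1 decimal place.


Step 1: V^2 = 199.7^2 = 39880.09
Step 2: n^2 - 1 = 2.4^2 - 1 = 4.76
Step 3: sqrt(4.76) = 2.181742
Step 4: R = 39880.09 / (9.81 * 2.181742) = 1863.3 m

1863.3


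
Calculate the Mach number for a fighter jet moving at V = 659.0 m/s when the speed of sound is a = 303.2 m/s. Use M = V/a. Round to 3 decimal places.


Step 1: M = V / a = 659.0 / 303.2
Step 2: M = 2.173

2.173


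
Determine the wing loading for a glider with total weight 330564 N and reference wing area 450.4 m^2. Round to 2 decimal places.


Step 1: Wing loading = W / S = 330564 / 450.4
Step 2: Wing loading = 733.93 N/m^2

733.93


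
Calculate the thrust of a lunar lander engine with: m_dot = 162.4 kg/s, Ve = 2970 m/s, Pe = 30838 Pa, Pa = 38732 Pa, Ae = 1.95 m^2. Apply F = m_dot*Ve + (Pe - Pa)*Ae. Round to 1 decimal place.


Step 1: Momentum thrust = m_dot * Ve = 162.4 * 2970 = 482328.0 N
Step 2: Pressure thrust = (Pe - Pa) * Ae = (30838 - 38732) * 1.95 = -15393.30 N
Step 3: Total thrust F = 482328.0 + -15393.30 = 466934.7 N

466934.7


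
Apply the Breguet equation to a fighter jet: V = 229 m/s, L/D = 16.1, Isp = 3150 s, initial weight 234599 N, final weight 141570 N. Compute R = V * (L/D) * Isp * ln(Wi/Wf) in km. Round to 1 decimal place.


Step 1: Coefficient = V * (L/D) * Isp = 229 * 16.1 * 3150 = 11613735.0 m
Step 2: Wi/Wf = 234599 / 141570 = 1.657124
Step 3: ln(1.657124) = 0.505083
Step 4: R = 11613735.0 * 0.505083 = 5865904.5 m = 5865.9 km

5865.9


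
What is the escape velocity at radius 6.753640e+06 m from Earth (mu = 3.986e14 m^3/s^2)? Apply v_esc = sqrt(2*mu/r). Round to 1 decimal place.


Step 1: 2*mu/r = 2 * 3.986e14 / 6.753640e+06 = 118040049.514
Step 2: v_esc = sqrt(118040049.514) = 10864.6 m/s

10864.6


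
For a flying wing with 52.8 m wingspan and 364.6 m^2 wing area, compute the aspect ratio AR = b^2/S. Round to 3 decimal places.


Step 1: b^2 = 52.8^2 = 2787.84
Step 2: AR = 2787.84 / 364.6 = 7.646

7.646


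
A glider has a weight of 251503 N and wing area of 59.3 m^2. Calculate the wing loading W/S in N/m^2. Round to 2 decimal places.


Step 1: Wing loading = W / S = 251503 / 59.3
Step 2: Wing loading = 4241.20 N/m^2

4241.20


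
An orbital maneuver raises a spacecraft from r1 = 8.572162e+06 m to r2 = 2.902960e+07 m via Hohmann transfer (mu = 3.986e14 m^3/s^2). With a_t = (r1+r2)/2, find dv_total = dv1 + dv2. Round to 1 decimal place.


Step 1: Transfer semi-major axis a_t = (8.572162e+06 + 2.902960e+07) / 2 = 1.880088e+07 m
Step 2: v1 (circular at r1) = sqrt(mu/r1) = 6819.04 m/s
Step 3: v_t1 = sqrt(mu*(2/r1 - 1/a_t)) = 8473.34 m/s
Step 4: dv1 = |8473.34 - 6819.04| = 1654.3 m/s
Step 5: v2 (circular at r2) = 3705.51 m/s, v_t2 = 2502.1 m/s
Step 6: dv2 = |3705.51 - 2502.1| = 1203.41 m/s
Step 7: Total delta-v = 1654.3 + 1203.41 = 2857.7 m/s

2857.7


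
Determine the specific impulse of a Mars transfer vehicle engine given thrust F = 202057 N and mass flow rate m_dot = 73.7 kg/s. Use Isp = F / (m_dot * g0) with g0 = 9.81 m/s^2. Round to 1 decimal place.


Step 1: m_dot * g0 = 73.7 * 9.81 = 723.0
Step 2: Isp = 202057 / 723.0 = 279.5 s

279.5


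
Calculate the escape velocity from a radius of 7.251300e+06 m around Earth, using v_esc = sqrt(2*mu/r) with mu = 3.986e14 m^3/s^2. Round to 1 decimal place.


Step 1: 2*mu/r = 2 * 3.986e14 / 7.251300e+06 = 109938907.5062
Step 2: v_esc = sqrt(109938907.5062) = 10485.2 m/s

10485.2


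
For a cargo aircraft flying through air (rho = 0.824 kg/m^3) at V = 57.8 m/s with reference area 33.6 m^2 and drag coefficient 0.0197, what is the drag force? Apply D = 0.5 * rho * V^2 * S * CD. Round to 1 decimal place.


Step 1: Dynamic pressure q = 0.5 * 0.824 * 57.8^2 = 1376.4261 Pa
Step 2: Drag D = q * S * CD = 1376.4261 * 33.6 * 0.0197
Step 3: D = 911.1 N

911.1


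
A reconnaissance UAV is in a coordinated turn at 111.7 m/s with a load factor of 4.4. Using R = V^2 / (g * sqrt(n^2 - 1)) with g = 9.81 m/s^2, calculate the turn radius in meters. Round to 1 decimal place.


Step 1: V^2 = 111.7^2 = 12476.89
Step 2: n^2 - 1 = 4.4^2 - 1 = 18.36
Step 3: sqrt(18.36) = 4.284857
Step 4: R = 12476.89 / (9.81 * 4.284857) = 296.8 m

296.8


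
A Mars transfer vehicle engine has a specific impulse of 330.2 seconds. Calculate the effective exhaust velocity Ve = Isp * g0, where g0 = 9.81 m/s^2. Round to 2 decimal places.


Step 1: Ve = Isp * g0 = 330.2 * 9.81
Step 2: Ve = 3239.26 m/s

3239.26


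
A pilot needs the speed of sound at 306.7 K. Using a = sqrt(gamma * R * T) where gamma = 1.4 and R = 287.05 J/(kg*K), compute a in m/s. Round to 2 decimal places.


Step 1: gamma * R * T = 1.4 * 287.05 * 306.7 = 123253.529
Step 2: a = sqrt(123253.529) = 351.07 m/s

351.07


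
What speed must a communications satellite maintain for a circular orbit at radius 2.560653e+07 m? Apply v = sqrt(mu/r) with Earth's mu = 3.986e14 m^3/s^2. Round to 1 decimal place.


Step 1: mu / r = 3.986e14 / 2.560653e+07 = 15566341.8667
Step 2: v = sqrt(15566341.8667) = 3945.4 m/s

3945.4


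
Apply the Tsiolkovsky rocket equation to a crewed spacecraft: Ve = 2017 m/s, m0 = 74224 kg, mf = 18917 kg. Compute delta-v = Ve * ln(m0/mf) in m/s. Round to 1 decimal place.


Step 1: Mass ratio m0/mf = 74224 / 18917 = 3.923667
Step 2: ln(3.923667) = 1.367027
Step 3: delta-v = 2017 * 1.367027 = 2757.3 m/s

2757.3


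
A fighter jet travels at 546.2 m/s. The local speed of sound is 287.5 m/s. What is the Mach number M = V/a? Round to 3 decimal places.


Step 1: M = V / a = 546.2 / 287.5
Step 2: M = 1.900

1.900


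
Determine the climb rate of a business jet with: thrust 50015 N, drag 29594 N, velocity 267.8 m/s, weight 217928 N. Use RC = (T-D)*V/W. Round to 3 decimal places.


Step 1: Excess thrust = T - D = 50015 - 29594 = 20421 N
Step 2: Excess power = 20421 * 267.8 = 5468743.8 W
Step 3: RC = 5468743.8 / 217928 = 25.094 m/s

25.094


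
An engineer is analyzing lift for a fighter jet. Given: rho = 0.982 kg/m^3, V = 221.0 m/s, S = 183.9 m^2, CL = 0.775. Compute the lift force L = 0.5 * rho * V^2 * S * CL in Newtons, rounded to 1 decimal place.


Step 1: Calculate dynamic pressure q = 0.5 * 0.982 * 221.0^2 = 0.5 * 0.982 * 48841.0 = 23980.931 Pa
Step 2: Multiply by wing area and lift coefficient: L = 23980.931 * 183.9 * 0.775
Step 3: L = 4410093.2109 * 0.775 = 3417822.2 N

3417822.2


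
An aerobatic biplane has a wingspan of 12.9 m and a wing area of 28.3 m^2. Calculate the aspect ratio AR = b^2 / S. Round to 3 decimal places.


Step 1: b^2 = 12.9^2 = 166.41
Step 2: AR = 166.41 / 28.3 = 5.880

5.880


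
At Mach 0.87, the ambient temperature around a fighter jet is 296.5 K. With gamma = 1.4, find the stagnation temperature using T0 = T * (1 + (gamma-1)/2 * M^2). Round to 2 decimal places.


Step 1: (gamma-1)/2 = 0.2
Step 2: M^2 = 0.7569
Step 3: 1 + 0.2 * 0.7569 = 1.15138
Step 4: T0 = 296.5 * 1.15138 = 341.38 K

341.38


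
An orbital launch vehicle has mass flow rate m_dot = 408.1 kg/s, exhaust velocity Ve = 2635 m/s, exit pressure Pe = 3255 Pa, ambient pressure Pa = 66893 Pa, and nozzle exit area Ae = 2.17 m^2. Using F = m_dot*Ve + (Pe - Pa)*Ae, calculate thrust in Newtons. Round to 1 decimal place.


Step 1: Momentum thrust = m_dot * Ve = 408.1 * 2635 = 1075343.5 N
Step 2: Pressure thrust = (Pe - Pa) * Ae = (3255 - 66893) * 2.17 = -138094.46 N
Step 3: Total thrust F = 1075343.5 + -138094.46 = 937249.0 N

937249.0


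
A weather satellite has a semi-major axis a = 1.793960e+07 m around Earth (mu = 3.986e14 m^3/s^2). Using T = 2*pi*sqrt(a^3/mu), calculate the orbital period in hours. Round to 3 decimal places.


Step 1: a^3 / mu = 5.773488e+21 / 3.986e14 = 1.448442e+07
Step 2: sqrt(1.448442e+07) = 3805.8396 s
Step 3: T = 2*pi * 3805.8396 = 23912.8 s
Step 4: T in hours = 23912.8 / 3600 = 6.642 hours

6.642


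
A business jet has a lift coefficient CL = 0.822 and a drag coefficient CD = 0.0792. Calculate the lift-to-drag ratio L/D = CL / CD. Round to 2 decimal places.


Step 1: L/D = CL / CD = 0.822 / 0.0792
Step 2: L/D = 10.38

10.38


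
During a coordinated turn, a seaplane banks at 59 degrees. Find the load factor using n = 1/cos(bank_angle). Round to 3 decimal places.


Step 1: Convert 59 degrees to radians = 1.029744
Step 2: cos(59 deg) = 0.515038
Step 3: n = 1 / 0.515038 = 1.942

1.942


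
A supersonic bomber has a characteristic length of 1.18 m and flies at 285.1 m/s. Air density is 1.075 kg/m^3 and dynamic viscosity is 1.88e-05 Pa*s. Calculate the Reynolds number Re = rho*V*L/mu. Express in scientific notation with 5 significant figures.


Step 1: Numerator = rho * V * L = 1.075 * 285.1 * 1.18 = 361.64935
Step 2: Re = 361.64935 / 1.88e-05
Step 3: Re = 1.9237e+07

1.9237e+07


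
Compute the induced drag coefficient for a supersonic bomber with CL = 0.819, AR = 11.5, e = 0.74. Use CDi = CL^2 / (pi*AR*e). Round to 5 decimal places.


Step 1: CL^2 = 0.819^2 = 0.670761
Step 2: pi * AR * e = 3.14159 * 11.5 * 0.74 = 26.734953
Step 3: CDi = 0.670761 / 26.734953 = 0.02509

0.02509


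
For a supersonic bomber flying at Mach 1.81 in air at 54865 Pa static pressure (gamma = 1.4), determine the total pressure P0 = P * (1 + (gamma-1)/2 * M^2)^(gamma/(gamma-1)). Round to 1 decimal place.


Step 1: (gamma-1)/2 * M^2 = 0.2 * 3.2761 = 0.65522
Step 2: 1 + 0.65522 = 1.65522
Step 3: Exponent gamma/(gamma-1) = 3.5
Step 4: P0 = 54865 * 1.65522^3.5 = 320103.5 Pa

320103.5


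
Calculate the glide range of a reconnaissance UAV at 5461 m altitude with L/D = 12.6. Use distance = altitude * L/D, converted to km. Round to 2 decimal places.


Step 1: Glide distance = altitude * L/D = 5461 * 12.6 = 68808.6 m
Step 2: Convert to km: 68808.6 / 1000 = 68.81 km

68.81


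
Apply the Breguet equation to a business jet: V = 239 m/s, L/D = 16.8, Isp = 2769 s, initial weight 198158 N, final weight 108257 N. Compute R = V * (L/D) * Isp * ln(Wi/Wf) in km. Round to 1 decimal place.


Step 1: Coefficient = V * (L/D) * Isp = 239 * 16.8 * 2769 = 11118088.8 m
Step 2: Wi/Wf = 198158 / 108257 = 1.830441
Step 3: ln(1.830441) = 0.604557
Step 4: R = 11118088.8 * 0.604557 = 6721514.7 m = 6721.5 km

6721.5


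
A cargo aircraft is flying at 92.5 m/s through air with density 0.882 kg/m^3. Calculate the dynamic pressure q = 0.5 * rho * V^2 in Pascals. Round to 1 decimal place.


Step 1: V^2 = 92.5^2 = 8556.25
Step 2: q = 0.5 * 0.882 * 8556.25
Step 3: q = 3773.3 Pa

3773.3


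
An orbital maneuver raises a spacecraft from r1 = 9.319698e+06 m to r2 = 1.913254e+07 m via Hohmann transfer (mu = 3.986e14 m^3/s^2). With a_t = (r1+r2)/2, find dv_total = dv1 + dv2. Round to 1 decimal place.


Step 1: Transfer semi-major axis a_t = (9.319698e+06 + 1.913254e+07) / 2 = 1.422612e+07 m
Step 2: v1 (circular at r1) = sqrt(mu/r1) = 6539.85 m/s
Step 3: v_t1 = sqrt(mu*(2/r1 - 1/a_t)) = 7584.22 m/s
Step 4: dv1 = |7584.22 - 6539.85| = 1044.37 m/s
Step 5: v2 (circular at r2) = 4564.39 m/s, v_t2 = 3694.37 m/s
Step 6: dv2 = |4564.39 - 3694.37| = 870.02 m/s
Step 7: Total delta-v = 1044.37 + 870.02 = 1914.4 m/s

1914.4


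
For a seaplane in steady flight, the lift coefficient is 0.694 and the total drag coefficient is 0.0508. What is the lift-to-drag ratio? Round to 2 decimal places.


Step 1: L/D = CL / CD = 0.694 / 0.0508
Step 2: L/D = 13.66

13.66


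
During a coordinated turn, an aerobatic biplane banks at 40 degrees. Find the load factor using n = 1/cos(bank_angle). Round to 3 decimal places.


Step 1: Convert 40 degrees to radians = 0.698132
Step 2: cos(40 deg) = 0.766044
Step 3: n = 1 / 0.766044 = 1.305

1.305


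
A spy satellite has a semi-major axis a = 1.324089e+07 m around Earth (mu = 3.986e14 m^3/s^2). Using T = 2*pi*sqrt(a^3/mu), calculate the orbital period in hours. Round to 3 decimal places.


Step 1: a^3 / mu = 2.321408e+21 / 3.986e14 = 5.823904e+06
Step 2: sqrt(5.823904e+06) = 2413.2767 s
Step 3: T = 2*pi * 2413.2767 = 15163.06 s
Step 4: T in hours = 15163.06 / 3600 = 4.212 hours

4.212


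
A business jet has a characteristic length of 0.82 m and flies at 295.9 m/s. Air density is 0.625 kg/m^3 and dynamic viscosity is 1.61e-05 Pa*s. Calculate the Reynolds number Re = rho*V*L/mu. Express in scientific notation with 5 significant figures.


Step 1: Numerator = rho * V * L = 0.625 * 295.9 * 0.82 = 151.64875
Step 2: Re = 151.64875 / 1.61e-05
Step 3: Re = 9.4192e+06

9.4192e+06


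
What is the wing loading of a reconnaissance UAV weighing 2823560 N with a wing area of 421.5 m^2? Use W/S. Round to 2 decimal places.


Step 1: Wing loading = W / S = 2823560 / 421.5
Step 2: Wing loading = 6698.84 N/m^2

6698.84


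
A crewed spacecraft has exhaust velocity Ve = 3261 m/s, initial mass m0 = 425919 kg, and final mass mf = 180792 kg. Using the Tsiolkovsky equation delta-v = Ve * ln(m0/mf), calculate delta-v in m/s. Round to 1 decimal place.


Step 1: Mass ratio m0/mf = 425919 / 180792 = 2.355851
Step 2: ln(2.355851) = 0.856902
Step 3: delta-v = 3261 * 0.856902 = 2794.4 m/s

2794.4


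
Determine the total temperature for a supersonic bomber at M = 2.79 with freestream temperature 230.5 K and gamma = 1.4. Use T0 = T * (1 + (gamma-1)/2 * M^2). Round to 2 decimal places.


Step 1: (gamma-1)/2 = 0.2
Step 2: M^2 = 7.7841
Step 3: 1 + 0.2 * 7.7841 = 2.55682
Step 4: T0 = 230.5 * 2.55682 = 589.35 K

589.35


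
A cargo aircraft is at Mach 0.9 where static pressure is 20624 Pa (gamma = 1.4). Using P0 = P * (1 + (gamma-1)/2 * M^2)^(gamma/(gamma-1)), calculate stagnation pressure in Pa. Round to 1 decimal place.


Step 1: (gamma-1)/2 * M^2 = 0.2 * 0.81 = 0.162
Step 2: 1 + 0.162 = 1.162
Step 3: Exponent gamma/(gamma-1) = 3.5
Step 4: P0 = 20624 * 1.162^3.5 = 34881.4 Pa

34881.4


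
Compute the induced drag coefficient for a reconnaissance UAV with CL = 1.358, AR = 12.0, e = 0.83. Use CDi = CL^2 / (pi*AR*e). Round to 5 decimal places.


Step 1: CL^2 = 1.358^2 = 1.844164
Step 2: pi * AR * e = 3.14159 * 12.0 * 0.83 = 31.290263
Step 3: CDi = 1.844164 / 31.290263 = 0.05894

0.05894


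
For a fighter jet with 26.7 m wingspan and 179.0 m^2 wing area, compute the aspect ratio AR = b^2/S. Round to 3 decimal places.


Step 1: b^2 = 26.7^2 = 712.89
Step 2: AR = 712.89 / 179.0 = 3.983

3.983


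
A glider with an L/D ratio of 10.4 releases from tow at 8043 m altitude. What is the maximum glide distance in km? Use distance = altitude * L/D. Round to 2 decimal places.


Step 1: Glide distance = altitude * L/D = 8043 * 10.4 = 83647.2 m
Step 2: Convert to km: 83647.2 / 1000 = 83.65 km

83.65


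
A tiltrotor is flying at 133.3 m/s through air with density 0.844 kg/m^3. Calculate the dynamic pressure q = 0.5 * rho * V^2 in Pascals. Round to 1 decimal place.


Step 1: V^2 = 133.3^2 = 17768.89
Step 2: q = 0.5 * 0.844 * 17768.89
Step 3: q = 7498.5 Pa

7498.5


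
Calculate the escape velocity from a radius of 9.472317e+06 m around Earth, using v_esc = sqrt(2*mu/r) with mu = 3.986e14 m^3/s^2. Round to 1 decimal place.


Step 1: 2*mu/r = 2 * 3.986e14 / 9.472317e+06 = 84161034.7289
Step 2: v_esc = sqrt(84161034.7289) = 9173.9 m/s

9173.9


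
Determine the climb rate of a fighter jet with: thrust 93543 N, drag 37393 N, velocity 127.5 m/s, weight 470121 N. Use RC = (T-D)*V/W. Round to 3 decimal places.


Step 1: Excess thrust = T - D = 93543 - 37393 = 56150 N
Step 2: Excess power = 56150 * 127.5 = 7159125.0 W
Step 3: RC = 7159125.0 / 470121 = 15.228 m/s

15.228


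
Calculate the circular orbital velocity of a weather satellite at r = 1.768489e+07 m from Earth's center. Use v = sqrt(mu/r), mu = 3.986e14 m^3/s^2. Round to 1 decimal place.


Step 1: mu / r = 3.986e14 / 1.768489e+07 = 22539014.9444
Step 2: v = sqrt(22539014.9444) = 4747.5 m/s

4747.5


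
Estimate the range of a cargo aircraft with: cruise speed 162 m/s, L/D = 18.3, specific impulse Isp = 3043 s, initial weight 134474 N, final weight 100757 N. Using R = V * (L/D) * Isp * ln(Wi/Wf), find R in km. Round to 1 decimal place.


Step 1: Coefficient = V * (L/D) * Isp = 162 * 18.3 * 3043 = 9021277.8 m
Step 2: Wi/Wf = 134474 / 100757 = 1.334637
Step 3: ln(1.334637) = 0.288659
Step 4: R = 9021277.8 * 0.288659 = 2604074.8 m = 2604.1 km

2604.1


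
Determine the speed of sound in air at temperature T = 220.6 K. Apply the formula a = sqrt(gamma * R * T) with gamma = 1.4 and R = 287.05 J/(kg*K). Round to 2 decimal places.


Step 1: gamma * R * T = 1.4 * 287.05 * 220.6 = 88652.522
Step 2: a = sqrt(88652.522) = 297.75 m/s

297.75


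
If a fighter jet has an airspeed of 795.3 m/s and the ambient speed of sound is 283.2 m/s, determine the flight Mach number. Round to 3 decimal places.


Step 1: M = V / a = 795.3 / 283.2
Step 2: M = 2.808

2.808


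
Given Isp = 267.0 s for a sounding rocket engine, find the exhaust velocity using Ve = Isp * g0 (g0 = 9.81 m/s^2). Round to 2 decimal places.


Step 1: Ve = Isp * g0 = 267.0 * 9.81
Step 2: Ve = 2619.27 m/s

2619.27


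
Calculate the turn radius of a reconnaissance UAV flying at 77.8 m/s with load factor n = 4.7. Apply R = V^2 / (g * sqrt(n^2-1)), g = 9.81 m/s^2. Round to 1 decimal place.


Step 1: V^2 = 77.8^2 = 6052.84
Step 2: n^2 - 1 = 4.7^2 - 1 = 21.09
Step 3: sqrt(21.09) = 4.592385
Step 4: R = 6052.84 / (9.81 * 4.592385) = 134.4 m

134.4


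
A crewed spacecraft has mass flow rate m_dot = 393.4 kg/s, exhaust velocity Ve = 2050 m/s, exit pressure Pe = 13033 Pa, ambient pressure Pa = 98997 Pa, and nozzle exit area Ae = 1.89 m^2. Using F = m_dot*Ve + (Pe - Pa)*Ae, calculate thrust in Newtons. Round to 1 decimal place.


Step 1: Momentum thrust = m_dot * Ve = 393.4 * 2050 = 806470.0 N
Step 2: Pressure thrust = (Pe - Pa) * Ae = (13033 - 98997) * 1.89 = -162471.96 N
Step 3: Total thrust F = 806470.0 + -162471.96 = 643998.0 N

643998.0


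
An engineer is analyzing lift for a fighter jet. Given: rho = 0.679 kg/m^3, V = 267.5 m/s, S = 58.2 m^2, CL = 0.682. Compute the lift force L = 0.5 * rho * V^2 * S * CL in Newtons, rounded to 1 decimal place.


Step 1: Calculate dynamic pressure q = 0.5 * 0.679 * 267.5^2 = 0.5 * 0.679 * 71556.25 = 24293.3469 Pa
Step 2: Multiply by wing area and lift coefficient: L = 24293.3469 * 58.2 * 0.682
Step 3: L = 1413872.7881 * 0.682 = 964261.2 N

964261.2


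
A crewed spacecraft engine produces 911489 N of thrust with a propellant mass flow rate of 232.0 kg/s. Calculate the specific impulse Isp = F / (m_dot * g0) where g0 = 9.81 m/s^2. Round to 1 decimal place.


Step 1: m_dot * g0 = 232.0 * 9.81 = 2275.92
Step 2: Isp = 911489 / 2275.92 = 400.5 s

400.5


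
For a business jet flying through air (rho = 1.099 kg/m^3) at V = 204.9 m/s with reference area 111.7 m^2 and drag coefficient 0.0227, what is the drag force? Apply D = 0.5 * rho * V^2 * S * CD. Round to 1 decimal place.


Step 1: Dynamic pressure q = 0.5 * 1.099 * 204.9^2 = 23070.2135 Pa
Step 2: Drag D = q * S * CD = 23070.2135 * 111.7 * 0.0227
Step 3: D = 58496.6 N

58496.6


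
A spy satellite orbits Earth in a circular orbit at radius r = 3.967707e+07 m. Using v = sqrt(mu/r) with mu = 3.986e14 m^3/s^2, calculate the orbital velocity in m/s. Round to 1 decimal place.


Step 1: mu / r = 3.986e14 / 3.967707e+07 = 10046104.7149
Step 2: v = sqrt(10046104.7149) = 3169.6 m/s

3169.6


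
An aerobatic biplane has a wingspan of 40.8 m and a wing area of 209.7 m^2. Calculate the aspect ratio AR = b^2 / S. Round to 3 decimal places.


Step 1: b^2 = 40.8^2 = 1664.64
Step 2: AR = 1664.64 / 209.7 = 7.938

7.938


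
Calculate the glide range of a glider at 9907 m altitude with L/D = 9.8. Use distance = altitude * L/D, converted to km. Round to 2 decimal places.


Step 1: Glide distance = altitude * L/D = 9907 * 9.8 = 97088.6 m
Step 2: Convert to km: 97088.6 / 1000 = 97.09 km

97.09


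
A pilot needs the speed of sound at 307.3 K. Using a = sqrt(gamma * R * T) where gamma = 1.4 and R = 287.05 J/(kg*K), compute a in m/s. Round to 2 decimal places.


Step 1: gamma * R * T = 1.4 * 287.05 * 307.3 = 123494.651
Step 2: a = sqrt(123494.651) = 351.42 m/s

351.42


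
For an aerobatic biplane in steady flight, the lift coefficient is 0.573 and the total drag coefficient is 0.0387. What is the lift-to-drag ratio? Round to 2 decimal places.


Step 1: L/D = CL / CD = 0.573 / 0.0387
Step 2: L/D = 14.81

14.81


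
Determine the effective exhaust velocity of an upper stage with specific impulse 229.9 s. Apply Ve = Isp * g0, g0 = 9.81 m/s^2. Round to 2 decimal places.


Step 1: Ve = Isp * g0 = 229.9 * 9.81
Step 2: Ve = 2255.32 m/s

2255.32


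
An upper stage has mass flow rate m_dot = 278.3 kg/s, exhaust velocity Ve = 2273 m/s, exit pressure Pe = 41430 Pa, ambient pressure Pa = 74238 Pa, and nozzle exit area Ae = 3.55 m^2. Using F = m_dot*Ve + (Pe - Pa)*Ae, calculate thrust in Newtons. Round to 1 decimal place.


Step 1: Momentum thrust = m_dot * Ve = 278.3 * 2273 = 632575.9 N
Step 2: Pressure thrust = (Pe - Pa) * Ae = (41430 - 74238) * 3.55 = -116468.40 N
Step 3: Total thrust F = 632575.9 + -116468.40 = 516107.5 N

516107.5


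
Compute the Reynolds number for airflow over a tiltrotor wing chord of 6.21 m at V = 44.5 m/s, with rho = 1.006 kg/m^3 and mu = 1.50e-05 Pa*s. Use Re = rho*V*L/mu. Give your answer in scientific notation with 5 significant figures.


Step 1: Numerator = rho * V * L = 1.006 * 44.5 * 6.21 = 278.00307
Step 2: Re = 278.00307 / 1.50e-05
Step 3: Re = 1.8534e+07

1.8534e+07


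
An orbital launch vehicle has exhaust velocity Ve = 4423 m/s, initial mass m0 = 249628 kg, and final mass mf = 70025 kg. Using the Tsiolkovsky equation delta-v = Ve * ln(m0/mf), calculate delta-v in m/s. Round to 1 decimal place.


Step 1: Mass ratio m0/mf = 249628 / 70025 = 3.564841
Step 2: ln(3.564841) = 1.271119
Step 3: delta-v = 4423 * 1.271119 = 5622.2 m/s

5622.2


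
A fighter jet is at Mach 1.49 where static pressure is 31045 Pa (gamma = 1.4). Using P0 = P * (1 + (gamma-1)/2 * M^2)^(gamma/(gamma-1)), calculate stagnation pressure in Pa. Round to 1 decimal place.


Step 1: (gamma-1)/2 * M^2 = 0.2 * 2.2201 = 0.44402
Step 2: 1 + 0.44402 = 1.44402
Step 3: Exponent gamma/(gamma-1) = 3.5
Step 4: P0 = 31045 * 1.44402^3.5 = 112330.6 Pa

112330.6


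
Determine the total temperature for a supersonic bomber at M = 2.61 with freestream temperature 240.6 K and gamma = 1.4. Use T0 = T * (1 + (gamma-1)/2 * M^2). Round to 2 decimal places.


Step 1: (gamma-1)/2 = 0.2
Step 2: M^2 = 6.8121
Step 3: 1 + 0.2 * 6.8121 = 2.36242
Step 4: T0 = 240.6 * 2.36242 = 568.40 K

568.40


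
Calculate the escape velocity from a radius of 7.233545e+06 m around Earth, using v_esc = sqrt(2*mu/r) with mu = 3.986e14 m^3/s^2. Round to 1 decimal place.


Step 1: 2*mu/r = 2 * 3.986e14 / 7.233545e+06 = 110208756.564
Step 2: v_esc = sqrt(110208756.564) = 10498.0 m/s

10498.0


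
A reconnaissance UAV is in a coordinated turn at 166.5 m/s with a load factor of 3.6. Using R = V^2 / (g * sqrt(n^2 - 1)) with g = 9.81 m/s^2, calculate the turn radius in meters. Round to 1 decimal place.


Step 1: V^2 = 166.5^2 = 27722.25
Step 2: n^2 - 1 = 3.6^2 - 1 = 11.96
Step 3: sqrt(11.96) = 3.458323
Step 4: R = 27722.25 / (9.81 * 3.458323) = 817.1 m

817.1


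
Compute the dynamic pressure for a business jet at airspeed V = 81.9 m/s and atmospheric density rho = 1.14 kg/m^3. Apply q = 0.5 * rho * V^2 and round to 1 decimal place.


Step 1: V^2 = 81.9^2 = 6707.61
Step 2: q = 0.5 * 1.14 * 6707.61
Step 3: q = 3823.3 Pa

3823.3


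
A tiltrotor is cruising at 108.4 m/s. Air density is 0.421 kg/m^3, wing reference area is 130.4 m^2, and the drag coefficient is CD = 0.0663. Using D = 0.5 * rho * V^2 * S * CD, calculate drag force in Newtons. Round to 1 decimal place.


Step 1: Dynamic pressure q = 0.5 * 0.421 * 108.4^2 = 2473.4929 Pa
Step 2: Drag D = q * S * CD = 2473.4929 * 130.4 * 0.0663
Step 3: D = 21384.6 N

21384.6


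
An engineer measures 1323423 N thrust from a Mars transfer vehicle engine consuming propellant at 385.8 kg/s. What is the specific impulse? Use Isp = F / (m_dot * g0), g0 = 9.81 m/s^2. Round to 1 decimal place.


Step 1: m_dot * g0 = 385.8 * 9.81 = 3784.7
Step 2: Isp = 1323423 / 3784.7 = 349.7 s

349.7


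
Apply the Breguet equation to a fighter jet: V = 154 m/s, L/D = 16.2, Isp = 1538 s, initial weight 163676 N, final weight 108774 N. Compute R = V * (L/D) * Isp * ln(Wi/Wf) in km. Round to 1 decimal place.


Step 1: Coefficient = V * (L/D) * Isp = 154 * 16.2 * 1538 = 3837002.4 m
Step 2: Wi/Wf = 163676 / 108774 = 1.504735
Step 3: ln(1.504735) = 0.408617
Step 4: R = 3837002.4 * 0.408617 = 1567862.6 m = 1567.9 km

1567.9


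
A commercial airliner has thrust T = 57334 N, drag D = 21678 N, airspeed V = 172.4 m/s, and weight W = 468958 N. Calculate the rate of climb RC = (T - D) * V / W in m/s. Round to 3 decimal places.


Step 1: Excess thrust = T - D = 57334 - 21678 = 35656 N
Step 2: Excess power = 35656 * 172.4 = 6147094.4 W
Step 3: RC = 6147094.4 / 468958 = 13.108 m/s

13.108
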